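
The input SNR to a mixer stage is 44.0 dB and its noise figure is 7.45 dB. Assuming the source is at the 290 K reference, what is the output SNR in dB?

36.55 dB

By definition F = SNR_in/SNR_out, so in dB: SNR_out = SNR_in − NF
SNR_out = 44.0 − 7.45 = 36.55 dB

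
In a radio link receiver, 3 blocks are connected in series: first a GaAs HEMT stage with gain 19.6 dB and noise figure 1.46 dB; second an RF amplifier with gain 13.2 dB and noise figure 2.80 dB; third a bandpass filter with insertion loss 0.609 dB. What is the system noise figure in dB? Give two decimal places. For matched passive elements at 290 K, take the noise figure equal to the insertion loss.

1.49 dB

Convert to linear (a loss of L dB is a gain of −L dB): F_i = 10^(NF_i/10), G_i = 10^(G_i,dB/10)
  Stage 1: F_1 = 10^(1.46/10) = 1.400, G_1 = 10^(19.6/10) = 91.20
  Stage 2: F_2 = 10^(2.80/10) = 1.905, G_2 = 10^(13.2/10) = 20.89
  Stage 3: F_3 = 10^(0.609/10) = 1.151, G_3 = 10^(−0.609/10) = 0.8692
Friis cascade:
  F = 1.400 + (1.905 − 1)/91.20 + (1.151 − 1)/1905 = 1.410
NF = 10 log₁₀(1.410) = 1.49 dB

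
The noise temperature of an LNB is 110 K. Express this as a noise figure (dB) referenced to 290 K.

1.40 dB

F = 1 + T_e/T₀ = 1 + 110/290 = 1.37931
NF = 10 log₁₀(1.37931) = 1.40 dB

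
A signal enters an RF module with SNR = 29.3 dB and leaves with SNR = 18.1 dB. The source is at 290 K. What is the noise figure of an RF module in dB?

11.2 dB

NF (dB) = SNR_in(dB) − SNR_out(dB) when the source is at T₀
NF = 29.3 − 18.1 = 11.2 dB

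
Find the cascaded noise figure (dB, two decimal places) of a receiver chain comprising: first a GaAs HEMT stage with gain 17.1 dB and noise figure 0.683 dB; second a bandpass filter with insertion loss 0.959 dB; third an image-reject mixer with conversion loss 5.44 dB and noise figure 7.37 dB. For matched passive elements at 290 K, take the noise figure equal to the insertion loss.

Convert to linear (a loss of L dB is a gain of −L dB): F_i = 10^(NF_i/10), G_i = 10^(G_i,dB/10)
  Stage 1: F_1 = 10^(0.683/10) = 1.170, G_1 = 10^(17.1/10) = 51.29
  Stage 2: F_2 = 10^(0.959/10) = 1.247, G_2 = 10^(−0.959/10) = 0.8019
  Stage 3: F_3 = 10^(7.37/10) = 5.458, G_3 = 10^(−5.44/10) = 0.2858
Friis cascade:
  F = 1.170 + (1.247 − 1)/51.29 + (5.458 − 1)/41.12 = 1.284
NF = 10 log₁₀(1.284) = 1.08 dB

1.08 dB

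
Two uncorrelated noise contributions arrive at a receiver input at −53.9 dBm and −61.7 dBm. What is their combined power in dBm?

Convert to linear, add, convert back:
P₁ = 4.07×10⁻⁹ W, P₂ = 6.76×10⁻¹⁰ W
P_tot = 4.75×10⁻⁹ W → 10 log₁₀(P_tot / 10⁻³) = −53.2 dBm

−53.2 dBm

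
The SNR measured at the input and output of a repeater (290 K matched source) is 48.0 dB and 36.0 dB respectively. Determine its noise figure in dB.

12.0 dB

NF (dB) = SNR_in(dB) − SNR_out(dB) when the source is at T₀
NF = 48.0 − 36.0 = 12.0 dB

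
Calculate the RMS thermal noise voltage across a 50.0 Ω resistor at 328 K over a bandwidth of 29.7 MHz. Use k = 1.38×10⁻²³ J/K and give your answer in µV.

V_n = √(4kTRB)
4kTRB = 4 × 1.38×10⁻²³ × 328 × 5.00×10¹ × 2.97×10⁷ = 2.69×10⁻¹¹ V²
V_n = √(2.69×10⁻¹¹) = 5.19×10⁻⁶ V = 5.19 µV

5.19 µV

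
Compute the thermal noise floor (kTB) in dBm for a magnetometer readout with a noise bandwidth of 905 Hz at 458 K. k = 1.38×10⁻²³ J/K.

−142.4 dBm

P_n = kTB = 1.38×10⁻²³ × 458 × 9.05×10² = 5.72×10⁻¹⁸ W
In dBm: 10 log₁₀(5.72×10⁻¹⁸ / 10⁻³) = −142.4 dBm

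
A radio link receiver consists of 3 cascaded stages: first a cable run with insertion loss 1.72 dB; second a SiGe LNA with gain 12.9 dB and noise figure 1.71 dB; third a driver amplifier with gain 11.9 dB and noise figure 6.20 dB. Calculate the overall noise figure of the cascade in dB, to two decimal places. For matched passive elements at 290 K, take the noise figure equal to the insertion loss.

Convert to linear (a loss of L dB is a gain of −L dB): F_i = 10^(NF_i/10), G_i = 10^(G_i,dB/10)
  Stage 1: F_1 = 10^(1.72/10) = 1.486, G_1 = 10^(−1.72/10) = 0.6730
  Stage 2: F_2 = 10^(1.71/10) = 1.483, G_2 = 10^(12.9/10) = 19.50
  Stage 3: F_3 = 10^(6.20/10) = 4.169, G_3 = 10^(11.9/10) = 15.49
Friis cascade:
  F = 1.486 + (1.483 − 1)/0.6730 + (4.169 − 1)/13.12 = 2.444
NF = 10 log₁₀(2.444) = 3.88 dB

3.88 dB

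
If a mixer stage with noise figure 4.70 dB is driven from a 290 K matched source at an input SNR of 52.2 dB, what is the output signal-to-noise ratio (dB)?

By definition F = SNR_in/SNR_out, so in dB: SNR_out = SNR_in − NF
SNR_out = 52.2 − 4.70 = 47.50 dB

47.50 dB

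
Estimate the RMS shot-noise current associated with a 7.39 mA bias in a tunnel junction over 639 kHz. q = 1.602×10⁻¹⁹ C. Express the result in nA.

38.9 nA

I_n = √(2qI·B)
2qI·B = 2 × 1.602×10⁻¹⁹ × 7.39×10⁻³ × 6.39×10⁵ = 1.51×10⁻¹⁵ A²
I_n = √(1.51×10⁻¹⁵) = 3.89×10⁻⁸ A = 38.9 nA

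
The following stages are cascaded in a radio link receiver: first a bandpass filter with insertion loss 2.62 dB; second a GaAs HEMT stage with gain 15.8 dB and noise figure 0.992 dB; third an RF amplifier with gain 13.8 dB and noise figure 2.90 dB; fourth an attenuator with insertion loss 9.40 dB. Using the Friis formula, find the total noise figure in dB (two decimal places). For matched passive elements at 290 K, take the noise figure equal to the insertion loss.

3.73 dB

Convert to linear (a loss of L dB is a gain of −L dB): F_i = 10^(NF_i/10), G_i = 10^(G_i,dB/10)
  Stage 1: F_1 = 10^(2.62/10) = 1.828, G_1 = 10^(−2.62/10) = 0.5470
  Stage 2: F_2 = 10^(0.992/10) = 1.257, G_2 = 10^(15.8/10) = 38.02
  Stage 3: F_3 = 10^(2.90/10) = 1.950, G_3 = 10^(13.8/10) = 23.99
  Stage 4: F_4 = 10^(9.40/10) = 8.710, G_4 = 10^(−9.40/10) = 0.1148
Friis cascade:
  F = 1.828 + (1.257 − 1)/0.5470 + (1.950 − 1)/20.80 + (8.710 − 1)/498.9 = 2.358
NF = 10 log₁₀(2.358) = 3.73 dB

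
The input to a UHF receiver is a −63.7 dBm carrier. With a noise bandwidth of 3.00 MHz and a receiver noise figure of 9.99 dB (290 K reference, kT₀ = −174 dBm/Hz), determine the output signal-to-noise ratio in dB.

35.5 dB

Noise floor: N = −174 + 10 log₁₀(B) + NF
10 log₁₀(3.00×10⁶) = 64.77 dB
N = −174 + 64.77 + 9.99 = −99.24 dBm
SNR = P_sig − N = −63.7 − (−99.24) = 35.54 dB → 35.5 dB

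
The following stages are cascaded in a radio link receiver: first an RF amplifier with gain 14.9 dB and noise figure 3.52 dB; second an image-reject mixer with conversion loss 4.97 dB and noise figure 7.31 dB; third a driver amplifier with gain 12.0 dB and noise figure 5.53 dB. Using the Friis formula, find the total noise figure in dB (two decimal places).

Convert to linear (a loss of L dB is a gain of −L dB): F_i = 10^(NF_i/10), G_i = 10^(G_i,dB/10)
  Stage 1: F_1 = 10^(3.52/10) = 2.249, G_1 = 10^(14.9/10) = 30.90
  Stage 2: F_2 = 10^(7.31/10) = 5.383, G_2 = 10^(−4.97/10) = 0.3184
  Stage 3: F_3 = 10^(5.53/10) = 3.573, G_3 = 10^(12.0/10) = 15.85
Friis cascade:
  F = 2.249 + (5.383 − 1)/30.90 + (3.573 − 1)/9.840 = 2.652
NF = 10 log₁₀(2.652) = 4.24 dB

4.24 dB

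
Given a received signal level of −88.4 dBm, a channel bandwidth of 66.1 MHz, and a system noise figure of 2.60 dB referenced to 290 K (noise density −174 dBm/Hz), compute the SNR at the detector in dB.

Noise floor: N = −174 + 10 log₁₀(B) + NF
10 log₁₀(6.61×10⁷) = 78.2 dB
N = −174 + 78.2 + 2.60 = −93.20 dBm
SNR = P_sig − N = −88.4 − (−93.20) = 4.80 dB → 4.8 dB

4.8 dB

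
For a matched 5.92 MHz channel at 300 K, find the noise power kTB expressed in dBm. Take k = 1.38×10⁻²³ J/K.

P_n = kTB = 1.38×10⁻²³ × 300 × 5.92×10⁶ = 2.45×10⁻¹⁴ W
In dBm: 10 log₁₀(2.45×10⁻¹⁴ / 10⁻³) = −106.1 dBm

−106.1 dBm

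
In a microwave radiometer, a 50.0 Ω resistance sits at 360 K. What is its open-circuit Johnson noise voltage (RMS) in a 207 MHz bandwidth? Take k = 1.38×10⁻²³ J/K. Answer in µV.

V_n = √(4kTRB)
4kTRB = 4 × 1.38×10⁻²³ × 360 × 5.00×10¹ × 2.07×10⁸ = 2.06×10⁻¹⁰ V²
V_n = √(2.06×10⁻¹⁰) = 1.43×10⁻⁵ V = 14.3 µV

14.3 µV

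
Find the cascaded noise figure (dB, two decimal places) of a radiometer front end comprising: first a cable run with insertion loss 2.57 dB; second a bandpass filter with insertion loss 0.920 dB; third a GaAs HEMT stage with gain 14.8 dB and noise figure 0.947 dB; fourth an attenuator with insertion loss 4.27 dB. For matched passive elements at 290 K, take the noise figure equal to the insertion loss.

4.63 dB

Convert to linear (a loss of L dB is a gain of −L dB): F_i = 10^(NF_i/10), G_i = 10^(G_i,dB/10)
  Stage 1: F_1 = 10^(2.57/10) = 1.807, G_1 = 10^(−2.57/10) = 0.5534
  Stage 2: F_2 = 10^(0.920/10) = 1.236, G_2 = 10^(−0.920/10) = 0.8091
  Stage 3: F_3 = 10^(0.947/10) = 1.244, G_3 = 10^(14.8/10) = 30.20
  Stage 4: F_4 = 10^(4.27/10) = 2.673, G_4 = 10^(−4.27/10) = 0.3741
Friis cascade:
  F = 1.807 + (1.236 − 1)/0.5534 + (1.244 − 1)/0.4477 + (2.673 − 1)/13.52 = 2.902
NF = 10 log₁₀(2.902) = 4.63 dB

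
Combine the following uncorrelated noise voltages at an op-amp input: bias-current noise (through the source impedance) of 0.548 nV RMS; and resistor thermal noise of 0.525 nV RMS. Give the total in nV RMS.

0.759 nV

Uncorrelated sources add in power (mean-square): V_tot = √(ΣV_i²)
V_tot = √[(5.48×10⁻¹⁰)² + (5.25×10⁻¹⁰)²] = 7.59×10⁻¹⁰ V = 0.759 nV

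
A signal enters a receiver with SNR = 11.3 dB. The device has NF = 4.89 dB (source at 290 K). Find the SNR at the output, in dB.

By definition F = SNR_in/SNR_out, so in dB: SNR_out = SNR_in − NF
SNR_out = 11.3 − 4.89 = 6.41 dB

6.41 dB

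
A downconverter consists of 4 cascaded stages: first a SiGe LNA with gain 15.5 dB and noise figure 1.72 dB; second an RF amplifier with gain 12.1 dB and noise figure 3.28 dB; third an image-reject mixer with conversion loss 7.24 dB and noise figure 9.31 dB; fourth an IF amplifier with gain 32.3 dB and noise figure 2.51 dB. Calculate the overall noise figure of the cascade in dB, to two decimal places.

1.87 dB

Convert to linear (a loss of L dB is a gain of −L dB): F_i = 10^(NF_i/10), G_i = 10^(G_i,dB/10)
  Stage 1: F_1 = 10^(1.72/10) = 1.486, G_1 = 10^(15.5/10) = 35.48
  Stage 2: F_2 = 10^(3.28/10) = 2.128, G_2 = 10^(12.1/10) = 16.22
  Stage 3: F_3 = 10^(9.31/10) = 8.531, G_3 = 10^(−7.24/10) = 0.1888
  Stage 4: F_4 = 10^(2.51/10) = 1.782, G_4 = 10^(32.3/10) = 1698
Friis cascade:
  F = 1.486 + (2.128 − 1)/35.48 + (8.531 − 1)/575.4 + (1.782 − 1)/108.6 = 1.538
NF = 10 log₁₀(1.538) = 1.87 dB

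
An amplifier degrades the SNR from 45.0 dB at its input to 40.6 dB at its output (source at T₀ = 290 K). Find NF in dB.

4.4 dB

NF (dB) = SNR_in(dB) − SNR_out(dB) when the source is at T₀
NF = 45.0 − 40.6 = 4.4 dB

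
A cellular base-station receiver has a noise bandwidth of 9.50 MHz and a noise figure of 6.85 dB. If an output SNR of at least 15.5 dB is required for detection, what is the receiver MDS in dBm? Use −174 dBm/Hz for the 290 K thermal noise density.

Sensitivity = −174 + 10 log₁₀(B) + NF + SNR_min
= −174 + 69.78 + 6.85 + 15.5
= −81.87 dBm → −81.9 dBm

−81.9 dBm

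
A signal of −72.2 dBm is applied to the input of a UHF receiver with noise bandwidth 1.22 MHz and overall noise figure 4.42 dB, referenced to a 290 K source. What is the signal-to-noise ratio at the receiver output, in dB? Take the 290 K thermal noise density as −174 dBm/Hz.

36.5 dB

Noise floor: N = −174 + 10 log₁₀(B) + NF
10 log₁₀(1.22×10⁶) = 60.86 dB
N = −174 + 60.86 + 4.42 = −108.72 dBm
SNR = P_sig − N = −72.2 − (−108.72) = 36.52 dB → 36.5 dB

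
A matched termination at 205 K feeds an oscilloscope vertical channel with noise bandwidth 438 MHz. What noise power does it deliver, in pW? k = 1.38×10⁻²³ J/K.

1.24 pW

P_n = kTB = 1.38×10⁻²³ × 205 × 4.38×10⁸ = 1.24×10⁻¹² W = 1.24 pW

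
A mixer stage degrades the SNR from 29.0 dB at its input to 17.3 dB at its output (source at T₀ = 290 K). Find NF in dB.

11.7 dB

NF (dB) = SNR_in(dB) − SNR_out(dB) when the source is at T₀
NF = 29.0 − 17.3 = 11.7 dB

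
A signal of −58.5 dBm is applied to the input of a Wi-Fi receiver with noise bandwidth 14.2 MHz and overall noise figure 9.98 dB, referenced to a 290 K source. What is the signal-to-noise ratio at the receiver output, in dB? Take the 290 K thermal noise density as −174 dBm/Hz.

34.0 dB

Noise floor: N = −174 + 10 log₁₀(B) + NF
10 log₁₀(1.42×10⁷) = 71.52 dB
N = −174 + 71.52 + 9.98 = −92.50 dBm
SNR = P_sig − N = −58.5 − (−92.50) = 34.00 dB → 34.0 dB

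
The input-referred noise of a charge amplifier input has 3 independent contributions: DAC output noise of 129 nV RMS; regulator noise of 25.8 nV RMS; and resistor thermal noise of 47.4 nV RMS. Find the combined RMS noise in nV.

Uncorrelated sources add in power (mean-square): V_tot = √(ΣV_i²)
V_tot = √[(1.29×10⁻⁷)² + (2.58×10⁻⁸)² + (4.74×10⁻⁸)²] = 1.40×10⁻⁷ V = 140 nV

140 nV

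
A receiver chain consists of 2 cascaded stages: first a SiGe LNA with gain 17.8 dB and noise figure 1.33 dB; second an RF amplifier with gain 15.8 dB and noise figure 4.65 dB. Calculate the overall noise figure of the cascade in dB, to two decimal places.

1.43 dB

Convert to linear (a loss of L dB is a gain of −L dB): F_i = 10^(NF_i/10), G_i = 10^(G_i,dB/10)
  Stage 1: F_1 = 10^(1.33/10) = 1.358, G_1 = 10^(17.8/10) = 60.26
  Stage 2: F_2 = 10^(4.65/10) = 2.917, G_2 = 10^(15.8/10) = 38.02
Friis cascade:
  F = 1.358 + (2.917 − 1)/60.26 = 1.390
NF = 10 log₁₀(1.390) = 1.43 dB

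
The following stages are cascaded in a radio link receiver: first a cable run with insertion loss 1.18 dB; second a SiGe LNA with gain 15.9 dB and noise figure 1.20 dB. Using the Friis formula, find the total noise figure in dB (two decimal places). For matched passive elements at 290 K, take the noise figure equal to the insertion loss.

Convert to linear (a loss of L dB is a gain of −L dB): F_i = 10^(NF_i/10), G_i = 10^(G_i,dB/10)
  Stage 1: F_1 = 10^(1.18/10) = 1.312, G_1 = 10^(−1.18/10) = 0.7621
  Stage 2: F_2 = 10^(1.20/10) = 1.318, G_2 = 10^(15.9/10) = 38.90
Friis cascade:
  F = 1.312 + (1.318 − 1)/0.7621 = 1.730
NF = 10 log₁₀(1.730) = 2.38 dB

2.38 dB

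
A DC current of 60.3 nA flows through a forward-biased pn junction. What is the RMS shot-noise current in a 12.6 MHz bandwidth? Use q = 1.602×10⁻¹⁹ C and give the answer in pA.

493 pA

I_n = √(2qI·B)
2qI·B = 2 × 1.602×10⁻¹⁹ × 6.03×10⁻⁸ × 1.26×10⁷ = 2.43×10⁻¹⁹ A²
I_n = √(2.43×10⁻¹⁹) = 4.93×10⁻¹⁰ A = 493 pA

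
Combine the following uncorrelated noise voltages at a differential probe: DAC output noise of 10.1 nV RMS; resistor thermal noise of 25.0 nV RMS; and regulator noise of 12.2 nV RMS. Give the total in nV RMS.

29.6 nV

Uncorrelated sources add in power (mean-square): V_tot = √(ΣV_i²)
V_tot = √[(1.01×10⁻⁸)² + (2.50×10⁻⁸)² + (1.22×10⁻⁸)²] = 2.96×10⁻⁸ V = 29.6 nV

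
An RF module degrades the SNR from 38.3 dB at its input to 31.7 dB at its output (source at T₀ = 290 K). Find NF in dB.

6.6 dB

NF (dB) = SNR_in(dB) − SNR_out(dB) when the source is at T₀
NF = 38.3 − 31.7 = 6.6 dB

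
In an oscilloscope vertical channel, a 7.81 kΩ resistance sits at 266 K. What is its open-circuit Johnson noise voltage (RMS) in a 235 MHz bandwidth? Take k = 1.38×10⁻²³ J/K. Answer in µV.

164 µV

V_n = √(4kTRB)
4kTRB = 4 × 1.38×10⁻²³ × 266 × 7.81×10³ × 2.35×10⁸ = 2.69×10⁻⁸ V²
V_n = √(2.69×10⁻⁸) = 1.64×10⁻⁴ V = 164 µV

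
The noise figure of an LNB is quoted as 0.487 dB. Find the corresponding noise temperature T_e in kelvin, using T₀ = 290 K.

F = 10^(0.487/10) = 1.11866
T_e = (F − 1)·T₀ = (1.11866 − 1) × 290 = 34.4 K

34.4 K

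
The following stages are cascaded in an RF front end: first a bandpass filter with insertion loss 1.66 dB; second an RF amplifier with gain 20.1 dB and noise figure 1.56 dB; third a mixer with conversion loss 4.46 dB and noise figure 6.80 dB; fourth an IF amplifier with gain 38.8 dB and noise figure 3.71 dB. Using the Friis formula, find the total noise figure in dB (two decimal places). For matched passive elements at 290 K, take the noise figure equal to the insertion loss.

3.44 dB

Convert to linear (a loss of L dB is a gain of −L dB): F_i = 10^(NF_i/10), G_i = 10^(G_i,dB/10)
  Stage 1: F_1 = 10^(1.66/10) = 1.466, G_1 = 10^(−1.66/10) = 0.6823
  Stage 2: F_2 = 10^(1.56/10) = 1.432, G_2 = 10^(20.1/10) = 102.3
  Stage 3: F_3 = 10^(6.80/10) = 4.786, G_3 = 10^(−4.46/10) = 0.3581
  Stage 4: F_4 = 10^(3.71/10) = 2.350, G_4 = 10^(38.8/10) = 7586
Friis cascade:
  F = 1.466 + (1.432 − 1)/0.6823 + (4.786 − 1)/69.82 + (2.350 − 1)/25.00 = 2.207
NF = 10 log₁₀(2.207) = 3.44 dB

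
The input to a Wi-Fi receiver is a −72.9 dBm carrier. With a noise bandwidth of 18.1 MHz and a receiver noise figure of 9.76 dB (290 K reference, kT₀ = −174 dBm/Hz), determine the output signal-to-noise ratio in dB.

18.8 dB

Noise floor: N = −174 + 10 log₁₀(B) + NF
10 log₁₀(1.81×10⁷) = 72.58 dB
N = −174 + 72.58 + 9.76 = −91.66 dBm
SNR = P_sig − N = −72.9 − (−91.66) = 18.76 dB → 18.8 dB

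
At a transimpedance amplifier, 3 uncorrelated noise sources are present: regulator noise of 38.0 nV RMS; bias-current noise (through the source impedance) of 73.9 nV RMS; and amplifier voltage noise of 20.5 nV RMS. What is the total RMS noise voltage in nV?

Uncorrelated sources add in power (mean-square): V_tot = √(ΣV_i²)
V_tot = √[(3.80×10⁻⁸)² + (7.39×10⁻⁸)² + (2.05×10⁻⁸)²] = 8.56×10⁻⁸ V = 85.6 nV

85.6 nV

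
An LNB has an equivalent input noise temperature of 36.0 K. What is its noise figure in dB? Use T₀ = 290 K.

0.508 dB

F = 1 + T_e/T₀ = 1 + 36.0/290 = 1.12414
NF = 10 log₁₀(1.12414) = 0.508 dB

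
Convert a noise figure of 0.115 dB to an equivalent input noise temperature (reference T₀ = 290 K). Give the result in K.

7.78 K

F = 10^(0.115/10) = 1.02683
T_e = (F − 1)·T₀ = (1.02683 − 1) × 290 = 7.78 K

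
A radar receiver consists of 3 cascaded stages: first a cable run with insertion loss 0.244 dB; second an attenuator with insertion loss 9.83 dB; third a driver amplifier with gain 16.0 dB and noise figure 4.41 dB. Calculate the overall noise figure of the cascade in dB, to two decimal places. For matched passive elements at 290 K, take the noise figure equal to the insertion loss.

14.48 dB

Convert to linear (a loss of L dB is a gain of −L dB): F_i = 10^(NF_i/10), G_i = 10^(G_i,dB/10)
  Stage 1: F_1 = 10^(0.244/10) = 1.058, G_1 = 10^(−0.244/10) = 0.9454
  Stage 2: F_2 = 10^(9.83/10) = 9.616, G_2 = 10^(−9.83/10) = 0.1040
  Stage 3: F_3 = 10^(4.41/10) = 2.761, G_3 = 10^(16.0/10) = 39.81
Friis cascade:
  F = 1.058 + (9.616 − 1)/0.9454 + (2.761 − 1)/0.09831 = 28.08
NF = 10 log₁₀(28.08) = 14.48 dB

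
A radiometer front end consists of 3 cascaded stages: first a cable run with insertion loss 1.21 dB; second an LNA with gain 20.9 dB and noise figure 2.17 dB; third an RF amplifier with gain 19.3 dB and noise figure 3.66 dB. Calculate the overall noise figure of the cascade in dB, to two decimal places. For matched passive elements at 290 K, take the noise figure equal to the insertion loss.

3.41 dB

Convert to linear (a loss of L dB is a gain of −L dB): F_i = 10^(NF_i/10), G_i = 10^(G_i,dB/10)
  Stage 1: F_1 = 10^(1.21/10) = 1.321, G_1 = 10^(−1.21/10) = 0.7568
  Stage 2: F_2 = 10^(2.17/10) = 1.648, G_2 = 10^(20.9/10) = 123.0
  Stage 3: F_3 = 10^(3.66/10) = 2.323, G_3 = 10^(19.3/10) = 85.11
Friis cascade:
  F = 1.321 + (1.648 − 1)/0.7568 + (2.323 − 1)/93.11 = 2.192
NF = 10 log₁₀(2.192) = 3.41 dB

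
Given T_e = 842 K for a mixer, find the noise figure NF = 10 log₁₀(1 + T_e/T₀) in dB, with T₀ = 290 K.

F = 1 + T_e/T₀ = 1 + 842/290 = 3.90345
NF = 10 log₁₀(3.90345) = 5.91 dB

5.91 dB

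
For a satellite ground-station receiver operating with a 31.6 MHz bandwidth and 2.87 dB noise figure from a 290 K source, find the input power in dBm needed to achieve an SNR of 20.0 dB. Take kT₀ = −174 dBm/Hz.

Sensitivity = −174 + 10 log₁₀(B) + NF + SNR_min
= −174 + 75 + 2.87 + 20.0
= −76.13 dBm → −76.1 dBm

−76.1 dBm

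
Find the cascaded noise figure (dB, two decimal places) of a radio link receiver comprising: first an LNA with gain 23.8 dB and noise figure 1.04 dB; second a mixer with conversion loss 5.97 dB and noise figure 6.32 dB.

Convert to linear (a loss of L dB is a gain of −L dB): F_i = 10^(NF_i/10), G_i = 10^(G_i,dB/10)
  Stage 1: F_1 = 10^(1.04/10) = 1.271, G_1 = 10^(23.8/10) = 239.9
  Stage 2: F_2 = 10^(6.32/10) = 4.285, G_2 = 10^(−5.97/10) = 0.2529
Friis cascade:
  F = 1.271 + (4.285 − 1)/239.9 = 1.284
NF = 10 log₁₀(1.284) = 1.09 dB

1.09 dB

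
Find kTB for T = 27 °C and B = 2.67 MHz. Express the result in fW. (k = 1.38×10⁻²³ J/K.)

T = 27 °C + 273.15 = 300.15 K
P_n = kTB = 1.38×10⁻²³ × 300.15 × 2.67×10⁶ = 1.11×10⁻¹⁴ W = 11.1 fW

11.1 fW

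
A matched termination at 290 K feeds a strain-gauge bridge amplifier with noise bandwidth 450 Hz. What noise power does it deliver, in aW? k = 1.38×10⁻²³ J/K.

P_n = kTB = 1.38×10⁻²³ × 290 × 4.50×10² = 1.80×10⁻¹⁸ W = 1.80 aW

1.80 aW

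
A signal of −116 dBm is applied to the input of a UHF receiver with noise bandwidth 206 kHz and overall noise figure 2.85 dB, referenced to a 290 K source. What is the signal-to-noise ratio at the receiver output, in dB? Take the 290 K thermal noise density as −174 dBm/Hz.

Noise floor: N = −174 + 10 log₁₀(B) + NF
10 log₁₀(2.06×10⁵) = 53.14 dB
N = −174 + 53.14 + 2.85 = −118.01 dBm
SNR = P_sig − N = −116 − (−118.01) = 2.01 dB → 2.0 dB

2.0 dB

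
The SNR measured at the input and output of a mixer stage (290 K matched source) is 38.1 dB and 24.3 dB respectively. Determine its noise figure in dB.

NF (dB) = SNR_in(dB) − SNR_out(dB) when the source is at T₀
NF = 38.1 − 24.3 = 13.8 dB

13.8 dB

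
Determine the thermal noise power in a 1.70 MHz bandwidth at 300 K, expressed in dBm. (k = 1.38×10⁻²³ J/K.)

P_n = kTB = 1.38×10⁻²³ × 300 × 1.70×10⁶ = 7.04×10⁻¹⁵ W
In dBm: 10 log₁₀(7.04×10⁻¹⁵ / 10⁻³) = −111.5 dBm

−111.5 dBm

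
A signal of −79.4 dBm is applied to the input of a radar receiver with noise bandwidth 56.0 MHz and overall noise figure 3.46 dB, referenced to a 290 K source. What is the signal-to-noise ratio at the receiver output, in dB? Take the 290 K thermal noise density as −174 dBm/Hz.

Noise floor: N = −174 + 10 log₁₀(B) + NF
10 log₁₀(5.60×10⁷) = 77.48 dB
N = −174 + 77.48 + 3.46 = −93.06 dBm
SNR = P_sig − N = −79.4 − (−93.06) = 13.66 dB → 13.7 dB

13.7 dB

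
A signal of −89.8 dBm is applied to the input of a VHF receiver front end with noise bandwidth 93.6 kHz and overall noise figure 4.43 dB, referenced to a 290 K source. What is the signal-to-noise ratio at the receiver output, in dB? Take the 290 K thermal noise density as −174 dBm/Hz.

Noise floor: N = −174 + 10 log₁₀(B) + NF
10 log₁₀(9.36×10⁴) = 49.71 dB
N = −174 + 49.71 + 4.43 = −119.86 dBm
SNR = P_sig − N = −89.8 − (−119.86) = 30.06 dB → 30.1 dB

30.1 dB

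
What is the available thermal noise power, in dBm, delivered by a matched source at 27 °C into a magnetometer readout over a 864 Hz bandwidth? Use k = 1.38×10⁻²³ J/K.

−144.5 dBm

T = 27 °C + 273.15 = 300.15 K
P_n = kTB = 1.38×10⁻²³ × 300.15 × 8.64×10² = 3.58×10⁻¹⁸ W
In dBm: 10 log₁₀(3.58×10⁻¹⁸ / 10⁻³) = −144.5 dBm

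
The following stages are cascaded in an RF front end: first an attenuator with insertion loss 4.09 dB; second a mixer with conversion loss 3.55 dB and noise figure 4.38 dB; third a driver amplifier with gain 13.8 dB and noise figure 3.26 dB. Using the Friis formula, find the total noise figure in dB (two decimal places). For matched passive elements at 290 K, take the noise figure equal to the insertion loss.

Convert to linear (a loss of L dB is a gain of −L dB): F_i = 10^(NF_i/10), G_i = 10^(G_i,dB/10)
  Stage 1: F_1 = 10^(4.09/10) = 2.564, G_1 = 10^(−4.09/10) = 0.3899
  Stage 2: F_2 = 10^(4.38/10) = 2.742, G_2 = 10^(−3.55/10) = 0.4416
  Stage 3: F_3 = 10^(3.26/10) = 2.118, G_3 = 10^(13.8/10) = 23.99
Friis cascade:
  F = 2.564 + (2.742 − 1)/0.3899 + (2.118 − 1)/0.1722 = 13.53
NF = 10 log₁₀(13.53) = 11.31 dB

11.31 dB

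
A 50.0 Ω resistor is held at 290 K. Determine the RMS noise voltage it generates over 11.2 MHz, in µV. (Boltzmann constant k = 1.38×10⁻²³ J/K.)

2.99 µV

V_n = √(4kTRB)
4kTRB = 4 × 1.38×10⁻²³ × 290 × 5.00×10¹ × 1.12×10⁷ = 8.96×10⁻¹² V²
V_n = √(8.96×10⁻¹²) = 2.99×10⁻⁶ V = 2.99 µV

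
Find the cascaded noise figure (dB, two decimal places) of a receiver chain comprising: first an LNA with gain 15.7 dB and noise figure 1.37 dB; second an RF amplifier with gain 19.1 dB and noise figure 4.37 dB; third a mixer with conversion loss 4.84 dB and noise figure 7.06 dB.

1.52 dB

Convert to linear (a loss of L dB is a gain of −L dB): F_i = 10^(NF_i/10), G_i = 10^(G_i,dB/10)
  Stage 1: F_1 = 10^(1.37/10) = 1.371, G_1 = 10^(15.7/10) = 37.15
  Stage 2: F_2 = 10^(4.37/10) = 2.735, G_2 = 10^(19.1/10) = 81.28
  Stage 3: F_3 = 10^(7.06/10) = 5.082, G_3 = 10^(−4.84/10) = 0.3281
Friis cascade:
  F = 1.371 + (2.735 − 1)/37.15 + (5.082 − 1)/3020 = 1.419
NF = 10 log₁₀(1.419) = 1.52 dB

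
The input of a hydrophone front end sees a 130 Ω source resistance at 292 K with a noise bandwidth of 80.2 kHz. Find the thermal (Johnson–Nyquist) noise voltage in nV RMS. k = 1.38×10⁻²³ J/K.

410 nV

V_n = √(4kTRB)
4kTRB = 4 × 1.38×10⁻²³ × 292 × 1.30×10² × 8.02×10⁴ = 1.68×10⁻¹³ V²
V_n = √(1.68×10⁻¹³) = 4.10×10⁻⁷ V = 410 nV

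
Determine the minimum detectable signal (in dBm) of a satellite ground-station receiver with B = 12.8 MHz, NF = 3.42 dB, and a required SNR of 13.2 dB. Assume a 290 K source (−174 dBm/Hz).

−86.3 dBm

Sensitivity = −174 + 10 log₁₀(B) + NF + SNR_min
= −174 + 71.07 + 3.42 + 13.2
= −86.31 dBm → −86.3 dBm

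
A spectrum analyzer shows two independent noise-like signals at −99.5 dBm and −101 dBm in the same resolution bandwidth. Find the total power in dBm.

Convert to linear, add, convert back:
P₁ = 1.12×10⁻¹³ W, P₂ = 7.94×10⁻¹⁴ W
P_tot = 1.92×10⁻¹³ W → 10 log₁₀(P_tot / 10⁻³) = −97.2 dBm

−97.2 dBm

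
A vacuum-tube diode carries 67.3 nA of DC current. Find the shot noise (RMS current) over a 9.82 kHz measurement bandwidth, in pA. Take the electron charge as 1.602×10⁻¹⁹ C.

I_n = √(2qI·B)
2qI·B = 2 × 1.602×10⁻¹⁹ × 6.73×10⁻⁸ × 9.82×10³ = 2.12×10⁻²² A²
I_n = √(2.12×10⁻²²) = 1.46×10⁻¹¹ A = 14.6 pA

14.6 pA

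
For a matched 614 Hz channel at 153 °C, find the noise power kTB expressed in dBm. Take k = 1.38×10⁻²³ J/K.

−144.4 dBm

T = 153 °C + 273.15 = 426.15 K
P_n = kTB = 1.38×10⁻²³ × 426.15 × 6.14×10² = 3.61×10⁻¹⁸ W
In dBm: 10 log₁₀(3.61×10⁻¹⁸ / 10⁻³) = −144.4 dBm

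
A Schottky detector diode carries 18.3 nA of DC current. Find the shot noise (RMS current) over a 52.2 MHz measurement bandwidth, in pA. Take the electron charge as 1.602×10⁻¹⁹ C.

553 pA

I_n = √(2qI·B)
2qI·B = 2 × 1.602×10⁻¹⁹ × 1.83×10⁻⁸ × 5.22×10⁷ = 3.06×10⁻¹⁹ A²
I_n = √(3.06×10⁻¹⁹) = 5.53×10⁻¹⁰ A = 553 pA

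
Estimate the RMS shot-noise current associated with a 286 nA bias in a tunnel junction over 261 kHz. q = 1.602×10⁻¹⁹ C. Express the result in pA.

I_n = √(2qI·B)
2qI·B = 2 × 1.602×10⁻¹⁹ × 2.86×10⁻⁷ × 2.61×10⁵ = 2.39×10⁻²⁰ A²
I_n = √(2.39×10⁻²⁰) = 1.55×10⁻¹⁰ A = 155 pA

155 pA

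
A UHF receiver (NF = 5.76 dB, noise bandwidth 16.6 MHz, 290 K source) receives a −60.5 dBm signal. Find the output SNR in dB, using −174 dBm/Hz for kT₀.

Noise floor: N = −174 + 10 log₁₀(B) + NF
10 log₁₀(1.66×10⁷) = 72.2 dB
N = −174 + 72.2 + 5.76 = −96.04 dBm
SNR = P_sig − N = −60.5 − (−96.04) = 35.54 dB → 35.5 dB

35.5 dB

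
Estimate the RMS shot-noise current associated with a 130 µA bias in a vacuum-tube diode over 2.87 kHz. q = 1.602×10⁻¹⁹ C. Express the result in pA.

I_n = √(2qI·B)
2qI·B = 2 × 1.602×10⁻¹⁹ × 1.30×10⁻⁴ × 2.87×10³ = 1.20×10⁻¹⁹ A²
I_n = √(1.20×10⁻¹⁹) = 3.46×10⁻¹⁰ A = 346 pA

346 pA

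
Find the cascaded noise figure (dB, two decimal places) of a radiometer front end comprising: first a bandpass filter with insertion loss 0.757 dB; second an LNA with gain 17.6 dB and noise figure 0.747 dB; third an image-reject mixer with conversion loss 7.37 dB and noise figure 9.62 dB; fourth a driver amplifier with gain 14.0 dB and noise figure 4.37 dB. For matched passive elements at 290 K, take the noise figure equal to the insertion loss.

Convert to linear (a loss of L dB is a gain of −L dB): F_i = 10^(NF_i/10), G_i = 10^(G_i,dB/10)
  Stage 1: F_1 = 10^(0.757/10) = 1.190, G_1 = 10^(−0.757/10) = 0.8400
  Stage 2: F_2 = 10^(0.747/10) = 1.188, G_2 = 10^(17.6/10) = 57.54
  Stage 3: F_3 = 10^(9.62/10) = 9.162, G_3 = 10^(−7.37/10) = 0.1832
  Stage 4: F_4 = 10^(4.37/10) = 2.735, G_4 = 10^(14.0/10) = 25.12
Friis cascade:
  F = 1.190 + (1.188 − 1)/0.8400 + (9.162 − 1)/48.34 + (2.735 − 1)/8.857 = 1.779
NF = 10 log₁₀(1.779) = 2.50 dB

2.50 dB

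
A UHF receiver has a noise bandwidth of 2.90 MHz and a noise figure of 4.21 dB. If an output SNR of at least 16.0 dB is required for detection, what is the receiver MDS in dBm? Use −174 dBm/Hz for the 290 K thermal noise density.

Sensitivity = −174 + 10 log₁₀(B) + NF + SNR_min
= −174 + 64.62 + 4.21 + 16.0
= −89.17 dBm → −89.2 dBm

−89.2 dBm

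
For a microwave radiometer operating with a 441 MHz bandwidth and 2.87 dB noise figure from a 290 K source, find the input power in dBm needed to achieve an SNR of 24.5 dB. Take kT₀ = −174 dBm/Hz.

−60.2 dBm

Sensitivity = −174 + 10 log₁₀(B) + NF + SNR_min
= −174 + 86.44 + 2.87 + 24.5
= −60.19 dBm → −60.2 dBm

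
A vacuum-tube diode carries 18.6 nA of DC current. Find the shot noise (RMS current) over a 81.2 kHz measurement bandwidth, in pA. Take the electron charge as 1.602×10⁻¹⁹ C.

22.0 pA

I_n = √(2qI·B)
2qI·B = 2 × 1.602×10⁻¹⁹ × 1.86×10⁻⁸ × 8.12×10⁴ = 4.84×10⁻²² A²
I_n = √(4.84×10⁻²²) = 2.20×10⁻¹¹ A = 22.0 pA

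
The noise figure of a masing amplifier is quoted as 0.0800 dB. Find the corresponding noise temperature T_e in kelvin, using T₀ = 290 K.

5.39 K

F = 10^(0.0800/10) = 1.01859
T_e = (F − 1)·T₀ = (1.01859 − 1) × 290 = 5.39 K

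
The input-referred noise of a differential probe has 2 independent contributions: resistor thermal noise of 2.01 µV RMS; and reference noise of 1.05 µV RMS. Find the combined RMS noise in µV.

Uncorrelated sources add in power (mean-square): V_tot = √(ΣV_i²)
V_tot = √[(2.01×10⁻⁶)² + (1.05×10⁻⁶)²] = 2.27×10⁻⁶ V = 2.27 µV

2.27 µV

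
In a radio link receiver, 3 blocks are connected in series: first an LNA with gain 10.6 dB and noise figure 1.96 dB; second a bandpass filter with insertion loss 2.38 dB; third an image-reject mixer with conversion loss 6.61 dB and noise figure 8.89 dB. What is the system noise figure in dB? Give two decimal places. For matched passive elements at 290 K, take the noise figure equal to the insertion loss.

4.23 dB

Convert to linear (a loss of L dB is a gain of −L dB): F_i = 10^(NF_i/10), G_i = 10^(G_i,dB/10)
  Stage 1: F_1 = 10^(1.96/10) = 1.570, G_1 = 10^(10.6/10) = 11.48
  Stage 2: F_2 = 10^(2.38/10) = 1.730, G_2 = 10^(−2.38/10) = 0.5781
  Stage 3: F_3 = 10^(8.89/10) = 7.745, G_3 = 10^(−6.61/10) = 0.2183
Friis cascade:
  F = 1.570 + (1.730 − 1)/11.48 + (7.745 − 1)/6.637 = 2.650
NF = 10 log₁₀(2.650) = 4.23 dB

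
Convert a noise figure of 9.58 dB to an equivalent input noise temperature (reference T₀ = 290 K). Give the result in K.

F = 10^(9.58/10) = 9.07821
T_e = (F − 1)·T₀ = (9.07821 − 1) × 290 = 2343 K

2343 K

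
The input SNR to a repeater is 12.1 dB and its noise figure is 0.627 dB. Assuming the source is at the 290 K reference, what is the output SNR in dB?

By definition F = SNR_in/SNR_out, so in dB: SNR_out = SNR_in − NF
SNR_out = 12.1 − 0.627 = 11.473 dB

11.473 dB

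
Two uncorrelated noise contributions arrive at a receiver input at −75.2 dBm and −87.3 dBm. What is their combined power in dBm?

−74.9 dBm

Convert to linear, add, convert back:
P₁ = 3.02×10⁻¹¹ W, P₂ = 1.86×10⁻¹² W
P_tot = 3.21×10⁻¹¹ W → 10 log₁₀(P_tot / 10⁻³) = −74.9 dBm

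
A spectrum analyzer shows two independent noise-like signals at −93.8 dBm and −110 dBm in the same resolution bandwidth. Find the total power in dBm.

Convert to linear, add, convert back:
P₁ = 4.17×10⁻¹³ W, P₂ = 1.00×10⁻¹⁴ W
P_tot = 4.27×10⁻¹³ W → 10 log₁₀(P_tot / 10⁻³) = −93.7 dBm

−93.7 dBm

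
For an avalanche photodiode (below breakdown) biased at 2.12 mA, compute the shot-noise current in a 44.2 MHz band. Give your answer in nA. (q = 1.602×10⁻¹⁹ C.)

I_n = √(2qI·B)
2qI·B = 2 × 1.602×10⁻¹⁹ × 2.12×10⁻³ × 4.42×10⁷ = 3.00×10⁻¹⁴ A²
I_n = √(3.00×10⁻¹⁴) = 1.73×10⁻⁷ A = 173 nA

173 nA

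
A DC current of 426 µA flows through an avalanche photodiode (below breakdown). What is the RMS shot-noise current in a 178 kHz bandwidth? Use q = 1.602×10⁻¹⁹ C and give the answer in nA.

4.93 nA

I_n = √(2qI·B)
2qI·B = 2 × 1.602×10⁻¹⁹ × 4.26×10⁻⁴ × 1.78×10⁵ = 2.43×10⁻¹⁷ A²
I_n = √(2.43×10⁻¹⁷) = 4.93×10⁻⁹ A = 4.93 nA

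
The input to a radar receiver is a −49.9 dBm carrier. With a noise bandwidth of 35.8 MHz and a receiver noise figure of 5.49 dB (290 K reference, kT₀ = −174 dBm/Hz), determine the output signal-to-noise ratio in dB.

43.1 dB

Noise floor: N = −174 + 10 log₁₀(B) + NF
10 log₁₀(3.58×10⁷) = 75.54 dB
N = −174 + 75.54 + 5.49 = −92.97 dBm
SNR = P_sig − N = −49.9 − (−92.97) = 43.07 dB → 43.1 dB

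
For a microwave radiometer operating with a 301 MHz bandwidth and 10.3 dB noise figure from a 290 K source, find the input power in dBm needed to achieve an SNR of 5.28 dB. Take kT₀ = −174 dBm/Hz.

−73.6 dBm

Sensitivity = −174 + 10 log₁₀(B) + NF + SNR_min
= −174 + 84.79 + 10.3 + 5.28
= −73.63 dBm → −73.6 dBm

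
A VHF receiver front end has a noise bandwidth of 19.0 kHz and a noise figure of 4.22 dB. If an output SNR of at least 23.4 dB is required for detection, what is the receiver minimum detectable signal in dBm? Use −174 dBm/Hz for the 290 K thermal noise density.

−103.6 dBm

Sensitivity = −174 + 10 log₁₀(B) + NF + SNR_min
= −174 + 42.79 + 4.22 + 23.4
= −103.59 dBm → −103.6 dBm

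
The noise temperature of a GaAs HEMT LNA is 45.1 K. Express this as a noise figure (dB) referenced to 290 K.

0.628 dB

F = 1 + T_e/T₀ = 1 + 45.1/290 = 1.15552
NF = 10 log₁₀(1.15552) = 0.628 dB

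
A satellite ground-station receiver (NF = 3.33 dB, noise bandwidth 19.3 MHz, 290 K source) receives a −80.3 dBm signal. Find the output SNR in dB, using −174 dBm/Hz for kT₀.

Noise floor: N = −174 + 10 log₁₀(B) + NF
10 log₁₀(1.93×10⁷) = 72.86 dB
N = −174 + 72.86 + 3.33 = −97.81 dBm
SNR = P_sig − N = −80.3 − (−97.81) = 17.51 dB → 17.5 dB

17.5 dB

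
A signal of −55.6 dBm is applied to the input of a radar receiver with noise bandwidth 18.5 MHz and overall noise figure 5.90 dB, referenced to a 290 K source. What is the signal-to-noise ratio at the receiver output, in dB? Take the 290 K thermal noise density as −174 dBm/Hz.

Noise floor: N = −174 + 10 log₁₀(B) + NF
10 log₁₀(1.85×10⁷) = 72.67 dB
N = −174 + 72.67 + 5.90 = −95.43 dBm
SNR = P_sig − N = −55.6 − (−95.43) = 39.83 dB → 39.8 dB

39.8 dB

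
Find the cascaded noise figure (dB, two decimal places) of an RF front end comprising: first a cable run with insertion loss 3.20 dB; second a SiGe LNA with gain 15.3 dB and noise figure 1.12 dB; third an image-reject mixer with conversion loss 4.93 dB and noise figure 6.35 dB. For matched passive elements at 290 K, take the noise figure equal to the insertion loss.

4.64 dB

Convert to linear (a loss of L dB is a gain of −L dB): F_i = 10^(NF_i/10), G_i = 10^(G_i,dB/10)
  Stage 1: F_1 = 10^(3.20/10) = 2.089, G_1 = 10^(−3.20/10) = 0.4786
  Stage 2: F_2 = 10^(1.12/10) = 1.294, G_2 = 10^(15.3/10) = 33.88
  Stage 3: F_3 = 10^(6.35/10) = 4.315, G_3 = 10^(−4.93/10) = 0.3214
Friis cascade:
  F = 2.089 + (1.294 − 1)/0.4786 + (4.315 − 1)/16.22 = 2.908
NF = 10 log₁₀(2.908) = 4.64 dB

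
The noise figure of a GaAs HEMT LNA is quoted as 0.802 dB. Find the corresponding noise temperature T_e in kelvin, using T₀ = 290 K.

F = 10^(0.802/10) = 1.20282
T_e = (F − 1)·T₀ = (1.20282 − 1) × 290 = 58.8 K

58.8 K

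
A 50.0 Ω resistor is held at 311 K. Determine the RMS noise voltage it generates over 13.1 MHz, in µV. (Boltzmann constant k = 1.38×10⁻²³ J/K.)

V_n = √(4kTRB)
4kTRB = 4 × 1.38×10⁻²³ × 311 × 5.00×10¹ × 1.31×10⁷ = 1.12×10⁻¹¹ V²
V_n = √(1.12×10⁻¹¹) = 3.35×10⁻⁶ V = 3.35 µV

3.35 µV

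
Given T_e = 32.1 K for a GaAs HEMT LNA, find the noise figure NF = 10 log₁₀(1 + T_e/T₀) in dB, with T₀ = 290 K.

0.456 dB

F = 1 + T_e/T₀ = 1 + 32.1/290 = 1.11069
NF = 10 log₁₀(1.11069) = 0.456 dB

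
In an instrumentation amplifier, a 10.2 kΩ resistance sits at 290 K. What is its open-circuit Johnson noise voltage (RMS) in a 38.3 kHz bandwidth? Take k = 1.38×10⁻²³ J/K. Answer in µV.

V_n = √(4kTRB)
4kTRB = 4 × 1.38×10⁻²³ × 290 × 1.02×10⁴ × 3.83×10⁴ = 6.25×10⁻¹² V²
V_n = √(6.25×10⁻¹²) = 2.50×10⁻⁶ V = 2.50 µV

2.50 µV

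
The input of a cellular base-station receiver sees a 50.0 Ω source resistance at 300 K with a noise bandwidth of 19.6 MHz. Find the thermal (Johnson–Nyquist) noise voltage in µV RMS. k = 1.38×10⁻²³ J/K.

V_n = √(4kTRB)
4kTRB = 4 × 1.38×10⁻²³ × 300 × 5.00×10¹ × 1.96×10⁷ = 1.62×10⁻¹¹ V²
V_n = √(1.62×10⁻¹¹) = 4.03×10⁻⁶ V = 4.03 µV

4.03 µV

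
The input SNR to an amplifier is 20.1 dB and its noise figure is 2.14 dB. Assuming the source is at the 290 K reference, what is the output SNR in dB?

17.96 dB

By definition F = SNR_in/SNR_out, so in dB: SNR_out = SNR_in − NF
SNR_out = 20.1 − 2.14 = 17.96 dB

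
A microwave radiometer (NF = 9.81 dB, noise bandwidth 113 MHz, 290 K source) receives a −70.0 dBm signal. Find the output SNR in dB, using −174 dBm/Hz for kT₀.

Noise floor: N = −174 + 10 log₁₀(B) + NF
10 log₁₀(1.13×10⁸) = 80.53 dB
N = −174 + 80.53 + 9.81 = −83.66 dBm
SNR = P_sig − N = −70.0 − (−83.66) = 13.66 dB → 13.7 dB

13.7 dB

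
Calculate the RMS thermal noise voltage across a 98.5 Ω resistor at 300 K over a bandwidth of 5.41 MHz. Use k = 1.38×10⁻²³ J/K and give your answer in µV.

2.97 µV

V_n = √(4kTRB)
4kTRB = 4 × 1.38×10⁻²³ × 300 × 9.85×10¹ × 5.41×10⁶ = 8.82×10⁻¹² V²
V_n = √(8.82×10⁻¹²) = 2.97×10⁻⁶ V = 2.97 µV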